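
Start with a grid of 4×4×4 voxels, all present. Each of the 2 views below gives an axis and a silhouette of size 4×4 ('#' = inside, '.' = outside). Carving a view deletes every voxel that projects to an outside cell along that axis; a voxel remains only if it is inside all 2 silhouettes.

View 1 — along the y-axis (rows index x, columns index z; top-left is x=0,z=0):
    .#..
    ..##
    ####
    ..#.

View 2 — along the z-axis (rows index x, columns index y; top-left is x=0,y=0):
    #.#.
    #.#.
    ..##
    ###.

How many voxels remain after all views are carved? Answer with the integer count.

remaining voxels: 17

before carving: 64 voxels (4×4×4)
  1. axis=1 (XZ plane), |mask|=8  ⇒  voxels=32
  2. axis=2 (XY plane), |mask|=9  ⇒  voxels=17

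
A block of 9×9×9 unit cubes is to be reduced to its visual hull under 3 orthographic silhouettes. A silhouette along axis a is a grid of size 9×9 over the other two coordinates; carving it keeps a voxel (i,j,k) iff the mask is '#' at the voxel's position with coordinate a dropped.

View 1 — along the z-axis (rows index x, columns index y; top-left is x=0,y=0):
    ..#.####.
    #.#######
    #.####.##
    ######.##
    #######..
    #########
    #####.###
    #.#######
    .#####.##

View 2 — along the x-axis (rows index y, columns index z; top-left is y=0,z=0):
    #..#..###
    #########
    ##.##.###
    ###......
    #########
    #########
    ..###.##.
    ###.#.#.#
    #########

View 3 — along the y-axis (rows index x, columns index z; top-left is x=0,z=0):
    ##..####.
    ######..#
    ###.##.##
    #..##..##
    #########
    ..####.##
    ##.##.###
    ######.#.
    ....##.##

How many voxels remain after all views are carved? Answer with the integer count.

start: 9×9×9 = 729 voxels
[1] z-view keeps 67 columns → grid now 603
[2] x-view keeps 62 columns → grid now 461
[3] y-view keeps 58 columns → grid now 325

voxel count = 325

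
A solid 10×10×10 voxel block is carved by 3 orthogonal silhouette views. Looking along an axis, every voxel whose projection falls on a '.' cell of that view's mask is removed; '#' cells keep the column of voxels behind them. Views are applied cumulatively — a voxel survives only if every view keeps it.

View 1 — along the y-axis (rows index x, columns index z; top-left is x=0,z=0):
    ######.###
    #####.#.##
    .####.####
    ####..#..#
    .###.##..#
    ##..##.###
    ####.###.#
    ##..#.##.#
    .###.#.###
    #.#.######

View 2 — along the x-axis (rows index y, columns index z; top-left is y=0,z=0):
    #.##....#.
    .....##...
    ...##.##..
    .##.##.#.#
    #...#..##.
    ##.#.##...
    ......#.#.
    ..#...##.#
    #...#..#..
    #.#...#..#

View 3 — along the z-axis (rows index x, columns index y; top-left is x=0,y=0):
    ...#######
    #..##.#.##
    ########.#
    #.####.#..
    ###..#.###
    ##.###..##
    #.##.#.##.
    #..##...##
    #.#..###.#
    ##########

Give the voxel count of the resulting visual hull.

initial block: 10^3 = 1000
after view 1 [y-axis, 73 of 100 cells solid] → remaining = 730
after view 2 [x-axis, 38 of 100 cells solid] → remaining = 273
after view 3 [z-axis, 69 of 100 cells solid] → remaining = 206

206 voxels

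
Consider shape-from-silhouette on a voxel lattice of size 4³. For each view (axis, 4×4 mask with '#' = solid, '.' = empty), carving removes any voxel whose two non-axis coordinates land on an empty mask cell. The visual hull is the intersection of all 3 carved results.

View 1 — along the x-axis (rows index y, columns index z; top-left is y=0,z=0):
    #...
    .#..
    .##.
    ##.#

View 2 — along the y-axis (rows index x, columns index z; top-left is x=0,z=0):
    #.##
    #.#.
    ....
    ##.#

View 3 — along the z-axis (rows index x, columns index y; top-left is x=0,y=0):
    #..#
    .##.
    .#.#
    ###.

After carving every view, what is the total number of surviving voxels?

|visual hull| = 7

initial block: 4^3 = 64
[1] x-view keeps 7 columns → grid now 28
[2] y-view keeps 8 columns → grid now 13
[3] z-view keeps 9 columns → grid now 7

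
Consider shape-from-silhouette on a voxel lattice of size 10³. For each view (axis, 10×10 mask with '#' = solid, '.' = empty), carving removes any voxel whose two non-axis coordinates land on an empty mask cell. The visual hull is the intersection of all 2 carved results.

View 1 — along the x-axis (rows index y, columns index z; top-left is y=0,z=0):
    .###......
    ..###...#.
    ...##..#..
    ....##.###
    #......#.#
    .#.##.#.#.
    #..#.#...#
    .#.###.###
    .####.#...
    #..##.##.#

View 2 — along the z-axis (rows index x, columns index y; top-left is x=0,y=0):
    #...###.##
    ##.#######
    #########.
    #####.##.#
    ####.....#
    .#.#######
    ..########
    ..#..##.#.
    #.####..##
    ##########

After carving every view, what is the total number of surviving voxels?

initial block: 10^3 = 1000
[1] x-view keeps 45 columns → grid now 450
[2] z-view keeps 74 columns → grid now 332

332 voxels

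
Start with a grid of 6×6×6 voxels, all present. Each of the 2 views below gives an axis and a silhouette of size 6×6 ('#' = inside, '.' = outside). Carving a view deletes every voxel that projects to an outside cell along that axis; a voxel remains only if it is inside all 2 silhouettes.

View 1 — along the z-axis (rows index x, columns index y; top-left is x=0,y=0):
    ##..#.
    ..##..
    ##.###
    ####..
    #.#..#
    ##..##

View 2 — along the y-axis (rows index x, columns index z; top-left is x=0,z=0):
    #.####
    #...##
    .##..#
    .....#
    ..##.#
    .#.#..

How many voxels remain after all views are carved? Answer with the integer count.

full grid |V| = 216
carve view 1 (along z, XY-mask fill 21/36): 126 voxels remain
carve view 2 (along y, XZ-mask fill 17/36): 57 voxels remain

voxel count = 57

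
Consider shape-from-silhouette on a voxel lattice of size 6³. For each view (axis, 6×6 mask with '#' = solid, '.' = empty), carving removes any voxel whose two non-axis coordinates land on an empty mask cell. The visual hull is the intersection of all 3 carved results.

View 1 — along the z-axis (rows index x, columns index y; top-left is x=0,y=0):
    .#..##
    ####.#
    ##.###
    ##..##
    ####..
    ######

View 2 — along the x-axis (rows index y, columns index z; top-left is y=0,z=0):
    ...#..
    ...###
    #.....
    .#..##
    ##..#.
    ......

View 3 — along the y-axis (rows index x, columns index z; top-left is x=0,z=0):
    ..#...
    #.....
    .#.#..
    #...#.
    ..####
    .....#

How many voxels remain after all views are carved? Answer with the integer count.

voxel count = 16

initial block: 6^3 = 216
carve view 1 (along z, XY-mask fill 27/36): 162 voxels remain
carve view 2 (along x, YZ-mask fill 11/36): 50 voxels remain
carve view 3 (along y, XZ-mask fill 11/36): 16 voxels remain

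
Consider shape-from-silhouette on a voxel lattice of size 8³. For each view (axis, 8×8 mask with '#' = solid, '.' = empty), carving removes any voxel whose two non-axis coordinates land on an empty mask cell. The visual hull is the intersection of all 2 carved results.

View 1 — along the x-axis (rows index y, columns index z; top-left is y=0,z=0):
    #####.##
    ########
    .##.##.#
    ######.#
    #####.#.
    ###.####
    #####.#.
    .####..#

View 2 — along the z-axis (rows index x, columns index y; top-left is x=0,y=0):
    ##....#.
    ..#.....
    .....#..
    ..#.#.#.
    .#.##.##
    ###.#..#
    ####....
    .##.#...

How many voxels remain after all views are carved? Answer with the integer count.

159 voxels

initial block: 8^3 = 512
after view 1 [x-axis, 51 of 64 cells solid] → remaining = 408
after view 2 [z-axis, 25 of 64 cells solid] → remaining = 159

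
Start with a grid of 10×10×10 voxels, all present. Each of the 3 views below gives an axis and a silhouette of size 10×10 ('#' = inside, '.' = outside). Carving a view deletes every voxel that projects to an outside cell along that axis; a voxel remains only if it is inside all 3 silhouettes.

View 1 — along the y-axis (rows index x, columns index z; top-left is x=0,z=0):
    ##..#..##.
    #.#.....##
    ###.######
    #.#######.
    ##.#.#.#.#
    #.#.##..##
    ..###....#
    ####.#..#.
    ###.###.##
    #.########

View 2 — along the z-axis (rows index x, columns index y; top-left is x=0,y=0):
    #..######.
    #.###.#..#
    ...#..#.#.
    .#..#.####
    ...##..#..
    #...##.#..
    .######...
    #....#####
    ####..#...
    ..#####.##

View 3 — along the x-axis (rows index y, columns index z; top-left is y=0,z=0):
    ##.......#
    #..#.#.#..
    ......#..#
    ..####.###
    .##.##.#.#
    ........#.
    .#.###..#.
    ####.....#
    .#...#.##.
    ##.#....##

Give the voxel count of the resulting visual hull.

|visual hull| = 157

before carving: 1000 voxels (10×10×10)
after view 1 [y-axis, 65 of 100 cells solid] → remaining = 650
after view 2 [z-axis, 53 of 100 cells solid] → remaining = 339
after view 3 [x-axis, 42 of 100 cells solid] → remaining = 157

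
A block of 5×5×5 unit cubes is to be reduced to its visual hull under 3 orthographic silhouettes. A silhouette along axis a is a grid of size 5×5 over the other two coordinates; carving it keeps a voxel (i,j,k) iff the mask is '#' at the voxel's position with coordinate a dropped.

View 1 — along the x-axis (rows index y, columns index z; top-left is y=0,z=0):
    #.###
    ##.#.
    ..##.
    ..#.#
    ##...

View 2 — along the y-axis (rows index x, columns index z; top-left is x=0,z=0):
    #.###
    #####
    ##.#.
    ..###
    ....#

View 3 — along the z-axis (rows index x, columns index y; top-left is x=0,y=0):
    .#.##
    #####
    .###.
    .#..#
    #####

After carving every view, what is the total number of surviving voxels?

voxel count = 25

full grid |V| = 125
[1] x-view keeps 13 columns → grid now 65
[2] y-view keeps 16 columns → grid now 42
[3] z-view keeps 18 columns → grid now 25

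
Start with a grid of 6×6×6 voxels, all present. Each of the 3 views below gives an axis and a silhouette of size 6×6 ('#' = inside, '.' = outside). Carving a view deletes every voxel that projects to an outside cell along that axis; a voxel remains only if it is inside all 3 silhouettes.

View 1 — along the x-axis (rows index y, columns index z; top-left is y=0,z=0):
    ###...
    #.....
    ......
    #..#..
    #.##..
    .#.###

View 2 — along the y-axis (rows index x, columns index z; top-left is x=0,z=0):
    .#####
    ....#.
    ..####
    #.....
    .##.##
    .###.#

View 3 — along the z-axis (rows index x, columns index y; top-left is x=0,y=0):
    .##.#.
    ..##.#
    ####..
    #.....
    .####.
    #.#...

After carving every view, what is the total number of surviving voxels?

9 voxels

start: 6×6×6 = 216 voxels
V1 x: intersect with YZ mask (13 set) -- 78 left
V2 y: intersect with XZ mask (19 set) -- 35 left
V3 z: intersect with XY mask (17 set) -- 9 left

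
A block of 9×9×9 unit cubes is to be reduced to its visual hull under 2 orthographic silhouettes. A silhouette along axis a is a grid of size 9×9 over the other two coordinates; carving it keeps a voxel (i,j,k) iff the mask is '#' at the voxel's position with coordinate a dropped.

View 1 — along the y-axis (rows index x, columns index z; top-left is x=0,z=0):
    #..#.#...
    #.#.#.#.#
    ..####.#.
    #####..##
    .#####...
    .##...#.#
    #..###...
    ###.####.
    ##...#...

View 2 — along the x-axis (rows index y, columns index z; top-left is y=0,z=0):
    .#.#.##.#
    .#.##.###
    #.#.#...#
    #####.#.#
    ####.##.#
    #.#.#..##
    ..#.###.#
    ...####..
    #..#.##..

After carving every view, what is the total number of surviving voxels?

start: 9×9×9 = 729 voxels
[1] y-view keeps 43 columns → grid now 387
[2] x-view keeps 47 columns → grid now 224

remaining voxels: 224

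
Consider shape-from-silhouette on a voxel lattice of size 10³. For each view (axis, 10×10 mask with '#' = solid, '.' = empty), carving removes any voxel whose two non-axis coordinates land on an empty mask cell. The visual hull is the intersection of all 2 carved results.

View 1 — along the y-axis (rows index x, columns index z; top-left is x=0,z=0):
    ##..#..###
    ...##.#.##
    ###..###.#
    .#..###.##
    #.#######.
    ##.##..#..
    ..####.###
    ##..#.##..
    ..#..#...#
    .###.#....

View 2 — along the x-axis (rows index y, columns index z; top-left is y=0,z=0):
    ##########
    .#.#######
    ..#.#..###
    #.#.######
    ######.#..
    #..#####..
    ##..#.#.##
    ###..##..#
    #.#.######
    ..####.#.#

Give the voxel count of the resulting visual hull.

397 voxels

before carving: 1000 voxels (10×10×10)
V1 y: intersect with XZ mask (56 set) -- 560 left
V2 x: intersect with YZ mask (70 set) -- 397 left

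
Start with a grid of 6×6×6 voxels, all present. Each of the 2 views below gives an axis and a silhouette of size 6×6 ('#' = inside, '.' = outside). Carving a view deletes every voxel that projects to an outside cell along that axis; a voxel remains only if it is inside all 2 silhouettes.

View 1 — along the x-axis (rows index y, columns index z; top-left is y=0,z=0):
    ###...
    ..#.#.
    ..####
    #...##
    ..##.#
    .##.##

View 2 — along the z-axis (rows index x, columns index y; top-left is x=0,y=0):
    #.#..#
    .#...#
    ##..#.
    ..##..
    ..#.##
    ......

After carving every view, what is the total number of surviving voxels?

remaining voxels: 43

initial block: 6^3 = 216
[1] x-view keeps 19 columns → grid now 114
[2] z-view keeps 13 columns → grid now 43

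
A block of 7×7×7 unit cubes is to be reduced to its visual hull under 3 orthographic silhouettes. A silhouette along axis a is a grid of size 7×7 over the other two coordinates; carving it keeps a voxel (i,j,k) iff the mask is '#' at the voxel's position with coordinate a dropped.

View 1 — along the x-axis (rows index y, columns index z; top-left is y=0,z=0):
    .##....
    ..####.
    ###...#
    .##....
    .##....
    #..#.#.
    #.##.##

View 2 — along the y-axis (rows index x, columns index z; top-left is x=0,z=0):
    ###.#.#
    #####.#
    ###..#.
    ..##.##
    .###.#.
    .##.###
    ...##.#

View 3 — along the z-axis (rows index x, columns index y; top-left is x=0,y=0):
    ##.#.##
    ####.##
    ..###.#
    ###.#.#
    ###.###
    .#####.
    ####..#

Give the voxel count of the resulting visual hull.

before carving: 343 voxels (7×7×7)
  1. axis=0 (YZ plane), |mask|=22  ⇒  voxels=154
  2. axis=1 (XZ plane), |mask|=31  ⇒  voxels=103
  3. axis=2 (XY plane), |mask|=36  ⇒  voxels=78

78 voxels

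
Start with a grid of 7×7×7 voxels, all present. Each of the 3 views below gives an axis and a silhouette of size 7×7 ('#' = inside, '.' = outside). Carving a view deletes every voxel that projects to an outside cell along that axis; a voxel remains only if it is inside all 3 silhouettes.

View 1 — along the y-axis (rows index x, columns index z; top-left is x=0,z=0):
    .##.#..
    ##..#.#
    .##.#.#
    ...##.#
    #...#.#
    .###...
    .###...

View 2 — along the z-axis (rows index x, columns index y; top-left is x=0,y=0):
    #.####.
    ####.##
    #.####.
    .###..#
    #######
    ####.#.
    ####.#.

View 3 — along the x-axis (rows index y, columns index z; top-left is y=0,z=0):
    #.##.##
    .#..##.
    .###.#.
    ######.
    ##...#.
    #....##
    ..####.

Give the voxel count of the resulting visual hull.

60 voxels

start: 7×7×7 = 343 voxels
step 1: project along y, AND mask (23/49) → |grid| = 161
step 2: project along z, AND mask (37/49) → |grid| = 122
step 3: project along x, AND mask (28/49) → |grid| = 60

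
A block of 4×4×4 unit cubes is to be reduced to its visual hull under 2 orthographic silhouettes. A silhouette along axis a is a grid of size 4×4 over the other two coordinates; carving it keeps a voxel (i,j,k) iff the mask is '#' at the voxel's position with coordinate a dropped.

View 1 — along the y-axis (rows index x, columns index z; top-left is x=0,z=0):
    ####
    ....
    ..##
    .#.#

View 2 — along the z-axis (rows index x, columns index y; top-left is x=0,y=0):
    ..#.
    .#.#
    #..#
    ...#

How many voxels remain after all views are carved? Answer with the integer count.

before carving: 64 voxels (4×4×4)
carve view 1 (along y, XZ-mask fill 8/16): 32 voxels remain
carve view 2 (along z, XY-mask fill 6/16): 10 voxels remain

remaining voxels: 10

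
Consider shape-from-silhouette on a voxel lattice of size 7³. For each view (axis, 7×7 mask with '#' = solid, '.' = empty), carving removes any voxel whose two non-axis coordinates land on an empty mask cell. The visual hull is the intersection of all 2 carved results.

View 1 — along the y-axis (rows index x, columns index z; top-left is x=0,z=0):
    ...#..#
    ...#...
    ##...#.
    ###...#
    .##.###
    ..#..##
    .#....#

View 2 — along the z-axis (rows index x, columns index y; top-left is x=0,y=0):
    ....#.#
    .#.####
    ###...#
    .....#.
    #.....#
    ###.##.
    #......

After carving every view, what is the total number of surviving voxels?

before carving: 343 voxels (7×7×7)
  1. axis=1 (XZ plane), |mask|=20  ⇒  voxels=140
  2. axis=2 (XY plane), |mask|=20  ⇒  voxels=52

voxel count = 52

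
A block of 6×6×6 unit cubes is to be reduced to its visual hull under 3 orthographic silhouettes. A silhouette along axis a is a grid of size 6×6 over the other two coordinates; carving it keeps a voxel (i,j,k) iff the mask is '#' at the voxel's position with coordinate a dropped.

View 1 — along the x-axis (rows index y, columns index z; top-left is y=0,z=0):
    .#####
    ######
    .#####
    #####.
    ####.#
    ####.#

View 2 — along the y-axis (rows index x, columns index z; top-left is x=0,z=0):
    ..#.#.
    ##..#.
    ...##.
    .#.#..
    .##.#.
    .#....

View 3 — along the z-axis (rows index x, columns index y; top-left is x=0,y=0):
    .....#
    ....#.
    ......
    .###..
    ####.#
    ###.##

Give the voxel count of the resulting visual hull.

before carving: 216 voxels (6×6×6)
carve view 1 (along x, YZ-mask fill 31/36): 186 voxels remain
carve view 2 (along y, XZ-mask fill 13/36): 68 voxels remain
carve view 3 (along z, XY-mask fill 15/36): 28 voxels remain

28 voxels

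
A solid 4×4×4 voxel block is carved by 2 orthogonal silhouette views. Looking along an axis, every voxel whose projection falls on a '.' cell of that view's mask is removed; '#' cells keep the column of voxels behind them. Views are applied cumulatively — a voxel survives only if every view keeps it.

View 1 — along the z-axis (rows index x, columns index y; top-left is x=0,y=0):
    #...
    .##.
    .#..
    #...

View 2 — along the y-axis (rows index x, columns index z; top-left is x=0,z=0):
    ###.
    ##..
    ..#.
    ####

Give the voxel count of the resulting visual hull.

remaining voxels: 12

start: 4×4×4 = 64 voxels
V1 z: intersect with XY mask (5 set) -- 20 left
V2 y: intersect with XZ mask (10 set) -- 12 left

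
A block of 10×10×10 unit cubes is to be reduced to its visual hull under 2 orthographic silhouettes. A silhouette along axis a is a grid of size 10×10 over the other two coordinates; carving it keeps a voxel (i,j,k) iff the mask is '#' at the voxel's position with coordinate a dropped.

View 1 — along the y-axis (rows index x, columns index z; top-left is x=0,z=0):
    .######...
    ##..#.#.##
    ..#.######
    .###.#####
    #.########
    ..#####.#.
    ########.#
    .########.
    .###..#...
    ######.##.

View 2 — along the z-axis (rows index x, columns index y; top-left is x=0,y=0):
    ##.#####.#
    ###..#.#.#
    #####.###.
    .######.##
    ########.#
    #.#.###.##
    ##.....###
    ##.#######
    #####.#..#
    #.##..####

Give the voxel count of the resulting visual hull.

before carving: 1000 voxels (10×10×10)
after view 1 [y-axis, 71 of 100 cells solid] → remaining = 710
after view 2 [z-axis, 74 of 100 cells solid] → remaining = 528

528 voxels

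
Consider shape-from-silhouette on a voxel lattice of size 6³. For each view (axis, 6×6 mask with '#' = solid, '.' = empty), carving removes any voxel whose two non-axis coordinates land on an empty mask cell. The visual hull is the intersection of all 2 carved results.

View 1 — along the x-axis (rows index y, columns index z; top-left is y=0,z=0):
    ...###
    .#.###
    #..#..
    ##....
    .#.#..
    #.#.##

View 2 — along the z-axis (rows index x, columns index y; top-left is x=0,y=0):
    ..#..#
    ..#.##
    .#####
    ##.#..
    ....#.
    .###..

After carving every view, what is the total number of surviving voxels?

before carving: 216 voxels (6×6×6)
[1] x-view keeps 17 columns → grid now 102
[2] z-view keeps 17 columns → grid now 47

|visual hull| = 47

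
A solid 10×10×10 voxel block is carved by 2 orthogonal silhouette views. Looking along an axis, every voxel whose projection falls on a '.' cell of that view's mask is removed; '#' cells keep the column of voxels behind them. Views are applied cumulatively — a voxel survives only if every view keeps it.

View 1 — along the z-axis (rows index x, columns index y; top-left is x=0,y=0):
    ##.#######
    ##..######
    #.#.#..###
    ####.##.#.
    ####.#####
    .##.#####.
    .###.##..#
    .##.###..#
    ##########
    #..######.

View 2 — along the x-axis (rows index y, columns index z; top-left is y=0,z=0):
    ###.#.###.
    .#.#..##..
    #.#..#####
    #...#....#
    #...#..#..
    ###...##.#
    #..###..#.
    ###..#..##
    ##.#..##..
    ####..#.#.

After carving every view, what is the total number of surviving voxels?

remaining voxels: 392

initial block: 10^3 = 1000
V1 z: intersect with XY mask (75 set) -- 750 left
V2 x: intersect with YZ mask (52 set) -- 392 left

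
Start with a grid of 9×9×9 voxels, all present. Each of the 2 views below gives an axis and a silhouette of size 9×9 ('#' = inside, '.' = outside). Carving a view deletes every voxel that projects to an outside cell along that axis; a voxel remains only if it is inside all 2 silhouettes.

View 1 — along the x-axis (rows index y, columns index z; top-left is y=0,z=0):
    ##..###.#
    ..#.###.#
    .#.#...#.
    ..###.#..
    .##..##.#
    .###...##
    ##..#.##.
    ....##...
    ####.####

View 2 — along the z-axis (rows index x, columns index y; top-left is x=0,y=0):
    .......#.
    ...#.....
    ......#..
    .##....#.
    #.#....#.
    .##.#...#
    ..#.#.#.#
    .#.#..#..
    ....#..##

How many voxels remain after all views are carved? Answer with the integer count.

full grid |V| = 729
after view 1 [x-axis, 43 of 81 cells solid] → remaining = 387
after view 2 [z-axis, 23 of 81 cells solid] → remaining = 103

|visual hull| = 103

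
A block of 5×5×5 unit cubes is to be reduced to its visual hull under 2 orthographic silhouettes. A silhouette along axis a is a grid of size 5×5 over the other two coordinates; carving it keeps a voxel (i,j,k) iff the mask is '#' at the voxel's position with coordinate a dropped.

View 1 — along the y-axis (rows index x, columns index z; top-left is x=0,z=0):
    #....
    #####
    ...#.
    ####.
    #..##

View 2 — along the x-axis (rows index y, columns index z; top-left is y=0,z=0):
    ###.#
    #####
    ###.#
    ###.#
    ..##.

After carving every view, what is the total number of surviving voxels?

before carving: 125 voxels (5×5×5)
step 1: project along y, AND mask (14/25) → |grid| = 70
step 2: project along x, AND mask (19/25) → |grid| = 50

|visual hull| = 50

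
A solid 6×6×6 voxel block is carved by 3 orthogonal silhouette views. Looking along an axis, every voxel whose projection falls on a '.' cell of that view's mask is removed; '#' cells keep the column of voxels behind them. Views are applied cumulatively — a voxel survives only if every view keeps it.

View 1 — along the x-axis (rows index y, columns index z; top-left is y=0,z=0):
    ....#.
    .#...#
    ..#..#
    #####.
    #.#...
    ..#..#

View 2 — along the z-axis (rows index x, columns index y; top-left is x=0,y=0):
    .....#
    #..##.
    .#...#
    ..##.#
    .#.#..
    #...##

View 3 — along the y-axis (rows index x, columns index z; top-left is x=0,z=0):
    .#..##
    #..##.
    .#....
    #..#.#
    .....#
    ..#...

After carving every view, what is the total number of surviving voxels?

before carving: 216 voxels (6×6×6)
after view 1 [x-axis, 14 of 36 cells solid] → remaining = 84
after view 2 [z-axis, 14 of 36 cells solid] → remaining = 35
after view 3 [y-axis, 12 of 36 cells solid] → remaining = 14

|visual hull| = 14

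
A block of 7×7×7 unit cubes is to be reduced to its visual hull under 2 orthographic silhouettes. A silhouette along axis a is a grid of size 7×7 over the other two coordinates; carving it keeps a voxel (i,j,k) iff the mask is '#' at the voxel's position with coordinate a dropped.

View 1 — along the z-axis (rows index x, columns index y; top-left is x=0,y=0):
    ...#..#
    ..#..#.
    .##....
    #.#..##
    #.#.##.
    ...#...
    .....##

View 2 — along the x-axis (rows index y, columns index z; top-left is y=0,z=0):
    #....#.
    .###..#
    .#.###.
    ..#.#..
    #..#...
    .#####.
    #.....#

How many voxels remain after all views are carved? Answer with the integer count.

56 voxels

full grid |V| = 343
after view 1 [z-axis, 17 of 49 cells solid] → remaining = 119
after view 2 [x-axis, 21 of 49 cells solid] → remaining = 56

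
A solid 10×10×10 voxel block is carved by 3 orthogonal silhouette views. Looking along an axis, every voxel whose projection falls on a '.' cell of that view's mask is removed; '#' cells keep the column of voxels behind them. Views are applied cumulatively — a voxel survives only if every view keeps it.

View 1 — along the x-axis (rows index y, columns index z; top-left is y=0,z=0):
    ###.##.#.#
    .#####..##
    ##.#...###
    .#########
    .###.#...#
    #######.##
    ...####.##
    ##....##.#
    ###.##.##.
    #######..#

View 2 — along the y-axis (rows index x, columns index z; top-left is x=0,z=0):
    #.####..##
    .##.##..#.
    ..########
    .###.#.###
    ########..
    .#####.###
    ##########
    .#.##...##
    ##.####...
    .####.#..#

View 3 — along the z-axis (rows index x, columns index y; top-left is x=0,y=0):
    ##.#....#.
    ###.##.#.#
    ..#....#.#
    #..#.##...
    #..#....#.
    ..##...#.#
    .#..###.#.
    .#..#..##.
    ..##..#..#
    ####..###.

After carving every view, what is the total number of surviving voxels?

start: 10×10×10 = 1000 voxels
V1 x: intersect with YZ mask (69 set) -- 690 left
V2 y: intersect with XZ mask (70 set) -- 497 left
V3 z: intersect with XY mask (45 set) -- 215 left

215 voxels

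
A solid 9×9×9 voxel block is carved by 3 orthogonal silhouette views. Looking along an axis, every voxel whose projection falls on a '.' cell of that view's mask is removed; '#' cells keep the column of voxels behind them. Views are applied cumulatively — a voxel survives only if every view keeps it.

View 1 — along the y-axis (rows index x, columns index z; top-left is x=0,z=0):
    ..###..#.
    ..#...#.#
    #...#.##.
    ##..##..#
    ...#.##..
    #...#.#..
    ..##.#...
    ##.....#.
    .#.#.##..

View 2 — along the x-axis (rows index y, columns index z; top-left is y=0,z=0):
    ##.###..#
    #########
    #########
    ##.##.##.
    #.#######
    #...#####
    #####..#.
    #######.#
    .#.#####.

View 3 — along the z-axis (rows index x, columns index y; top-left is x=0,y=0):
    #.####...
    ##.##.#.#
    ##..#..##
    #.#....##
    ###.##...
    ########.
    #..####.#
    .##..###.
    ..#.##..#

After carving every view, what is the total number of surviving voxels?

start: 9×9×9 = 729 voxels
carve view 1 (along y, XZ-mask fill 32/81): 288 voxels remain
carve view 2 (along x, YZ-mask fill 64/81): 232 voxels remain
carve view 3 (along z, XY-mask fill 48/81): 131 voxels remain

voxel count = 131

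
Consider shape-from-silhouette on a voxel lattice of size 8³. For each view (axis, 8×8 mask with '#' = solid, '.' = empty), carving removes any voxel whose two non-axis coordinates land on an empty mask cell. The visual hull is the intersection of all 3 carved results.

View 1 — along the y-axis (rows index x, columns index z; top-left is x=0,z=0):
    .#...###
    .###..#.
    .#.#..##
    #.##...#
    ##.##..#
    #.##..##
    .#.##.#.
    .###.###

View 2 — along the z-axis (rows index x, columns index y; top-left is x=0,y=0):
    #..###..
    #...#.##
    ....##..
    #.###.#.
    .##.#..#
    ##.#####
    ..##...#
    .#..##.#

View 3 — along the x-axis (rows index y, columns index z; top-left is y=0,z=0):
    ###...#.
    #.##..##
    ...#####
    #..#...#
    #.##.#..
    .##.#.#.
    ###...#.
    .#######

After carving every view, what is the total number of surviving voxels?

remaining voxels: 92

before carving: 512 voxels (8×8×8)
  1. axis=1 (XZ plane), |mask|=36  ⇒  voxels=288
  2. axis=2 (XY plane), |mask|=33  ⇒  voxels=151
  3. axis=0 (YZ plane), |mask|=36  ⇒  voxels=92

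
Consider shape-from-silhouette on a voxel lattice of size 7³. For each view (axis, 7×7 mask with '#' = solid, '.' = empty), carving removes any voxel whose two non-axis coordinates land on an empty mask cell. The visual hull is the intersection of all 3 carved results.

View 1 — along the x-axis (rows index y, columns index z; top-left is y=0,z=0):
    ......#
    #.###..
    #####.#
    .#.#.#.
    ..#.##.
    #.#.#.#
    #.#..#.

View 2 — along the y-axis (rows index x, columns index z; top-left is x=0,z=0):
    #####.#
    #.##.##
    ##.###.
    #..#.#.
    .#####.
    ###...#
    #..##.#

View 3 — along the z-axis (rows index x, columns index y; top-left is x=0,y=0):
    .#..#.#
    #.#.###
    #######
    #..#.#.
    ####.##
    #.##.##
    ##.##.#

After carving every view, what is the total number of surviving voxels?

voxel count = 72

full grid |V| = 343
V1 x: intersect with YZ mask (24 set) -- 168 left
V2 y: intersect with XZ mask (32 set) -- 110 left
V3 z: intersect with XY mask (34 set) -- 72 left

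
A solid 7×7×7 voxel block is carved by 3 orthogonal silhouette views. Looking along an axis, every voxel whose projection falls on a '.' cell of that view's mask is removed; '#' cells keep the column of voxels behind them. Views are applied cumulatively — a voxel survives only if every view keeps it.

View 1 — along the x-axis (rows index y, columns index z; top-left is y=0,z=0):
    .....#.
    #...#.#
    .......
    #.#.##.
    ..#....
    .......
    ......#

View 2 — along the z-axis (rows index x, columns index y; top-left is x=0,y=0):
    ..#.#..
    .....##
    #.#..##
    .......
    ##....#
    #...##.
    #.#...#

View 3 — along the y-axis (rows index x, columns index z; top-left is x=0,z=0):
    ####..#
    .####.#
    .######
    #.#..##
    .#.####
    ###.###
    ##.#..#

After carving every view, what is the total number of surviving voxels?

remaining voxels: 11

before carving: 343 voxels (7×7×7)
V1 x: intersect with YZ mask (10 set) -- 70 left
V2 z: intersect with XY mask (17 set) -- 13 left
V3 y: intersect with XZ mask (35 set) -- 11 left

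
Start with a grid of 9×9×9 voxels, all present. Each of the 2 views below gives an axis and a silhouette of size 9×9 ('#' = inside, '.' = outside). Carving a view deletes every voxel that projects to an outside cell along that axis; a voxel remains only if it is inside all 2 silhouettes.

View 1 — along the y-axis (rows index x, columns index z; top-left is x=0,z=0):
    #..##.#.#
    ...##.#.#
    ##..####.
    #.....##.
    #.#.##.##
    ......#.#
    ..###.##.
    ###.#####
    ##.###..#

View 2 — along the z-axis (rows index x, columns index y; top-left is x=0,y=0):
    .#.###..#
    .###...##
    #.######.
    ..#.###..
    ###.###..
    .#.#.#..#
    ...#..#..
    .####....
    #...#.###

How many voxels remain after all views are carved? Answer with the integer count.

start: 9×9×9 = 729 voxels
carve view 1 (along y, XZ-mask fill 45/81): 405 voxels remain
carve view 2 (along z, XY-mask fill 42/81): 215 voxels remain

voxel count = 215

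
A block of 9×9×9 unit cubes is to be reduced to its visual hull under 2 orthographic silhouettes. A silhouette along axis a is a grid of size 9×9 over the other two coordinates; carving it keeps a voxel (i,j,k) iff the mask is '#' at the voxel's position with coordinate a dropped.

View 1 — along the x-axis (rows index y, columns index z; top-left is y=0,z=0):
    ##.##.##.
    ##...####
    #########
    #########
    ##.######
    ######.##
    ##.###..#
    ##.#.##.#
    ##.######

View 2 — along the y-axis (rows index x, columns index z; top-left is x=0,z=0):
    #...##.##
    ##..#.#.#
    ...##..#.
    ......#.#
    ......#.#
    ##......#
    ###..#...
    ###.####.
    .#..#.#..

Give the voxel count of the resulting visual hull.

before carving: 729 voxels (9×9×9)
[1] x-view keeps 66 columns → grid now 594
[2] y-view keeps 34 columns → grid now 259

|visual hull| = 259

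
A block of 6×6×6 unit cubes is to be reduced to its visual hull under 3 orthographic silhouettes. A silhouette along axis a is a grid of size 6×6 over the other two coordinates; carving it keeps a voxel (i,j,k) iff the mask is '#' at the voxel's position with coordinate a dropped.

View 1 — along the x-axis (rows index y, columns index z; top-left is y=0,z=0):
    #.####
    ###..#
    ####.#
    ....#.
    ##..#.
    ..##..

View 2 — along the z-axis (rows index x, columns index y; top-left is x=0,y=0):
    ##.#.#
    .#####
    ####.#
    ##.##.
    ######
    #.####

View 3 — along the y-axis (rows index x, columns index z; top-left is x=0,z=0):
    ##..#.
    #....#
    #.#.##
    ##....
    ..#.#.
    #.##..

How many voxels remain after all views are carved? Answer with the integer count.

initial block: 6^3 = 216
[1] x-view keeps 20 columns → grid now 120
[2] z-view keeps 29 columns → grid now 93
[3] y-view keeps 16 columns → grid now 43

voxel count = 43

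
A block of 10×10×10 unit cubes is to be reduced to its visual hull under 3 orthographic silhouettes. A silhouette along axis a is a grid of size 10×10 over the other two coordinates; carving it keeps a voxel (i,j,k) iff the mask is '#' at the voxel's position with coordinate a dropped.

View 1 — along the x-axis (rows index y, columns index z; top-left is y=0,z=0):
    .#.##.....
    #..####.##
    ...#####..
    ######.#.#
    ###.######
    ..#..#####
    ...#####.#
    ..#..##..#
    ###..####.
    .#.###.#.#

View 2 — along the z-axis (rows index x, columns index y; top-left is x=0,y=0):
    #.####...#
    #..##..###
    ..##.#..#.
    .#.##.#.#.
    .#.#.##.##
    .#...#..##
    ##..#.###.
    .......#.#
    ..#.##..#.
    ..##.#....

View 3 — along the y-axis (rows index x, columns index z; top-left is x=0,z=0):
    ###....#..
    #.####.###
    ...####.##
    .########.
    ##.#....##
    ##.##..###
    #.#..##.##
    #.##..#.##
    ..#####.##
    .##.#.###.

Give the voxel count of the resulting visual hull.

full grid |V| = 1000
step 1: project along x, AND mask (61/100) → |grid| = 610
step 2: project along z, AND mask (46/100) → |grid| = 295
step 3: project along y, AND mask (63/100) → |grid| = 180

remaining voxels: 180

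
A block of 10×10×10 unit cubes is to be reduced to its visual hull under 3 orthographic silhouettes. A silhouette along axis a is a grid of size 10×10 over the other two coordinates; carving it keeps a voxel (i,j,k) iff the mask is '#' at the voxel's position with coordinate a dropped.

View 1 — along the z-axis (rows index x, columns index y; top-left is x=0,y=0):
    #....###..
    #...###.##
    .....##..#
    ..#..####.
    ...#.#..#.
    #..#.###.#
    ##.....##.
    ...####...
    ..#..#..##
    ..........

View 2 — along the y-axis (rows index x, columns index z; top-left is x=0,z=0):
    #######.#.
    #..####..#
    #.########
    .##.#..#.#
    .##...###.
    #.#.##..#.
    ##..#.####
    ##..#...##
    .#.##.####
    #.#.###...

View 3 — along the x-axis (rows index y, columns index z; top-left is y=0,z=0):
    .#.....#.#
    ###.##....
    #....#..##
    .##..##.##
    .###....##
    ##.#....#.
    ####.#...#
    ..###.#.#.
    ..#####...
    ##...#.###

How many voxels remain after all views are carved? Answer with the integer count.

voxel count = 110

full grid |V| = 1000
V1 z: intersect with XY mask (39 set) -- 390 left
V2 y: intersect with XZ mask (62 set) -- 241 left
V3 x: intersect with YZ mask (49 set) -- 110 left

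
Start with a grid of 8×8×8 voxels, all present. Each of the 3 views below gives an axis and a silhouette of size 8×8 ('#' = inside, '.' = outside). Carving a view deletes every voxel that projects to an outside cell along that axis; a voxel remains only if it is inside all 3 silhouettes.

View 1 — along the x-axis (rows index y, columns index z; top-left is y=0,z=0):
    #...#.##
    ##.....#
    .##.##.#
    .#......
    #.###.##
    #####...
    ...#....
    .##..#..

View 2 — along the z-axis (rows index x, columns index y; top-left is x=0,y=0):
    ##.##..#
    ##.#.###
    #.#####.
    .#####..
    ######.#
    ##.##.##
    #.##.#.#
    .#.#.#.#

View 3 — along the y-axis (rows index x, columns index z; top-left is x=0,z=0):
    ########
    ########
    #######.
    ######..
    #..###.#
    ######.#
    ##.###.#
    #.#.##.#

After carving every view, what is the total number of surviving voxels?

122 voxels

initial block: 8^3 = 512
[1] x-view keeps 28 columns → grid now 224
[2] z-view keeps 44 columns → grid now 151
[3] y-view keeps 52 columns → grid now 122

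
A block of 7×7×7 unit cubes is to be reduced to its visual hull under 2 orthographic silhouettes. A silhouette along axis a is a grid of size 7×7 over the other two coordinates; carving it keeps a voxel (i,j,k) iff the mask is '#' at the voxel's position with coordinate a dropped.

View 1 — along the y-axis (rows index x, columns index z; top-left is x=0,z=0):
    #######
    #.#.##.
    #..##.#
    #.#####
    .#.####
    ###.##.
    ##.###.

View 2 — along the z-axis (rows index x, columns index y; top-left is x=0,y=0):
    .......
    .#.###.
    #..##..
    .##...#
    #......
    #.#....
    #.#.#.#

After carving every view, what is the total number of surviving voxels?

81 voxels

start: 7×7×7 = 343 voxels
step 1: project along y, AND mask (36/49) → |grid| = 252
step 2: project along z, AND mask (17/49) → |grid| = 81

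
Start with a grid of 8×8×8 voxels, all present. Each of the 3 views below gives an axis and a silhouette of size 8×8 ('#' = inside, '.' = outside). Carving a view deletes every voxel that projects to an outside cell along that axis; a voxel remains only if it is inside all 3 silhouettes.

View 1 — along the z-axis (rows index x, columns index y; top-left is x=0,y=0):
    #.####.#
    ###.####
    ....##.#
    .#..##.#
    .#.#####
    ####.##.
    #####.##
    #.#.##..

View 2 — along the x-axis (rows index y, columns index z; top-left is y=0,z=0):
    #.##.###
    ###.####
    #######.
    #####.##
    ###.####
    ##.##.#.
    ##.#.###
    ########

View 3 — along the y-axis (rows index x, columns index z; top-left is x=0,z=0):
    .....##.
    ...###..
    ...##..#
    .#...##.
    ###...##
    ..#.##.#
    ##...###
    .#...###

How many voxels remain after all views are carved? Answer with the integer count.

before carving: 512 voxels (8×8×8)
carve view 1 (along z, XY-mask fill 43/64): 344 voxels remain
carve view 2 (along x, YZ-mask fill 53/64): 284 voxels remain
carve view 3 (along y, XZ-mask fill 29/64): 131 voxels remain

voxel count = 131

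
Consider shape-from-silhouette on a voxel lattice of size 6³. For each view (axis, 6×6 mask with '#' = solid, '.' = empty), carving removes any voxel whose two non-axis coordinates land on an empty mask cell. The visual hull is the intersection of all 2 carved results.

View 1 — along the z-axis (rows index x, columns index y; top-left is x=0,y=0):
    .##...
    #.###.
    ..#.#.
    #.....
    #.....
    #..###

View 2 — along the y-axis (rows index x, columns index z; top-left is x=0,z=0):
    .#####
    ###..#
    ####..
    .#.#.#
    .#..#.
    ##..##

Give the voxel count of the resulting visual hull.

voxel count = 55

start: 6×6×6 = 216 voxels
after view 1 [z-axis, 14 of 36 cells solid] → remaining = 84
after view 2 [y-axis, 22 of 36 cells solid] → remaining = 55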